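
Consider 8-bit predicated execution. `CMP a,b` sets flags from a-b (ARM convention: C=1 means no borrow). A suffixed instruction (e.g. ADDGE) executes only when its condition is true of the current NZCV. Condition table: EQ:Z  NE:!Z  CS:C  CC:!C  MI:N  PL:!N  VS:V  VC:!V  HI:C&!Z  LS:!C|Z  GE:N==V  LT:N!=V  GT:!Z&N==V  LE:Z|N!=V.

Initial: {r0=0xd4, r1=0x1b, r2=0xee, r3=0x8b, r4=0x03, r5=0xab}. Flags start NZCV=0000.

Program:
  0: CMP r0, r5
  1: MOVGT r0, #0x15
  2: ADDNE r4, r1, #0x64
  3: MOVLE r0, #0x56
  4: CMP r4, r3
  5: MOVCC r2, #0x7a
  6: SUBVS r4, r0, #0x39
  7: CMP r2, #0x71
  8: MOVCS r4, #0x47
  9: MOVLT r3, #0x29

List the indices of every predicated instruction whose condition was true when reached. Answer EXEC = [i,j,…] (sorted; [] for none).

[0] flags=0010 → (cmp)
[1] flags=0010 GT?T → r0=0x15
[2] flags=0010 NE?T → r4=0x7f
[3] flags=0010 LE?F → skip
[4] flags=1001 → (cmp)
[5] flags=1001 CC?T → r2=0x7a
[6] flags=1001 VS?T → r4=0xdc
[7] flags=0010 → (cmp)
[8] flags=0010 CS?T → r4=0x47
[9] flags=0010 LT?F → skip

EXEC = [1,2,5,6,8]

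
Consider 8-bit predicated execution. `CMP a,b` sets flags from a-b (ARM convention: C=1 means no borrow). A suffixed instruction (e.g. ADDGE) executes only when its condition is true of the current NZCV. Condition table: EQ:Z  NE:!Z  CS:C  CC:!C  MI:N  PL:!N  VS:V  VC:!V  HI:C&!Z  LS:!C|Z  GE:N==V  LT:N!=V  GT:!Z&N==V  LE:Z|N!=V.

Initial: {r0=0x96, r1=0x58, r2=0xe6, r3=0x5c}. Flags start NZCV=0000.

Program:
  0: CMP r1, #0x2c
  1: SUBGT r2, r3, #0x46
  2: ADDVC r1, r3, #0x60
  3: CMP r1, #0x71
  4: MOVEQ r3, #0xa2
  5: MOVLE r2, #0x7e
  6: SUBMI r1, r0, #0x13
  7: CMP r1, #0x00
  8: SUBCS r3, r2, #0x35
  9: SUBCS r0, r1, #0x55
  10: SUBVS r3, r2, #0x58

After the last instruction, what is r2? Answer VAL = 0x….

VAL = 0x7e

0: ✓ CMP  NZCV=0010
1: ✓ SUBGT  r2←0x16
2: ✓ ADDVC  r1←0xbc
3: ✓ CMP  NZCV=0011
4: · MOVEQ
5: ✓ MOVLE  r2←0x7e
6: · SUBMI
7: ✓ CMP  NZCV=1010
8: ✓ SUBCS  r3←0x49
9: ✓ SUBCS  r0←0x67
10: · SUBVS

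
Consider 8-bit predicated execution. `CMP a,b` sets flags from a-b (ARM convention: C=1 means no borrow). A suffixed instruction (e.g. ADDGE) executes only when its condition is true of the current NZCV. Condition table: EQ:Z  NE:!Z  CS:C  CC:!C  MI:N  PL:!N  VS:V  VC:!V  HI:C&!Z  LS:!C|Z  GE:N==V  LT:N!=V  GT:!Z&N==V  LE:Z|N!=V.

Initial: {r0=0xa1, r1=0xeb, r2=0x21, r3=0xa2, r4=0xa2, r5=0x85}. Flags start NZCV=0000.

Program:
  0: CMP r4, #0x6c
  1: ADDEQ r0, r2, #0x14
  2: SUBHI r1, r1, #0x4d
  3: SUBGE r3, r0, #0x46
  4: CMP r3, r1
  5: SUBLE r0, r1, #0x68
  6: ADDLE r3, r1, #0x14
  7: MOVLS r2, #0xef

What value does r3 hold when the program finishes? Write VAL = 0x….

[0] flags=0011 → (cmp)
[1] flags=0011 EQ?F → skip
[2] flags=0011 HI?T → r1=0x9e
[3] flags=0011 GE?F → skip
[4] flags=0010 → (cmp)
[5] flags=0010 LE?F → skip
[6] flags=0010 LE?F → skip
[7] flags=0010 LS?F → skip

VAL = 0xa2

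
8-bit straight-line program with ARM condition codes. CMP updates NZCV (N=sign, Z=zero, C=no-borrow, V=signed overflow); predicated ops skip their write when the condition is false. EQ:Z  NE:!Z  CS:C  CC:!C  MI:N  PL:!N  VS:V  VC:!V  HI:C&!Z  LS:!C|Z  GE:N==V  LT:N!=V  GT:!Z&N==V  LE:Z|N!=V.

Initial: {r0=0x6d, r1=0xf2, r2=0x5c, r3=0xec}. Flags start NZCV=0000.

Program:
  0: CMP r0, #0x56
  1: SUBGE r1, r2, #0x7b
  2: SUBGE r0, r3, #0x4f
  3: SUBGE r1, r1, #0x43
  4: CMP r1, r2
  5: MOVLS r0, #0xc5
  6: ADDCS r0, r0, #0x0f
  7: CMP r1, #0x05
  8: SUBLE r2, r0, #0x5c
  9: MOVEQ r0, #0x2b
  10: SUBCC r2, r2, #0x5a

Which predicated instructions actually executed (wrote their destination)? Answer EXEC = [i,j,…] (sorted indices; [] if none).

0: ✓ CMP  NZCV=0010
1: ✓ SUBGE  r1←0xe1
2: ✓ SUBGE  r0←0x9d
3: ✓ SUBGE  r1←0x9e
4: ✓ CMP  NZCV=0011
5: · MOVLS
6: ✓ ADDCS  r0←0xac
7: ✓ CMP  NZCV=1010
8: ✓ SUBLE  r2←0x50
9: · MOVEQ
10: · SUBCC

EXEC = [1,2,3,6,8]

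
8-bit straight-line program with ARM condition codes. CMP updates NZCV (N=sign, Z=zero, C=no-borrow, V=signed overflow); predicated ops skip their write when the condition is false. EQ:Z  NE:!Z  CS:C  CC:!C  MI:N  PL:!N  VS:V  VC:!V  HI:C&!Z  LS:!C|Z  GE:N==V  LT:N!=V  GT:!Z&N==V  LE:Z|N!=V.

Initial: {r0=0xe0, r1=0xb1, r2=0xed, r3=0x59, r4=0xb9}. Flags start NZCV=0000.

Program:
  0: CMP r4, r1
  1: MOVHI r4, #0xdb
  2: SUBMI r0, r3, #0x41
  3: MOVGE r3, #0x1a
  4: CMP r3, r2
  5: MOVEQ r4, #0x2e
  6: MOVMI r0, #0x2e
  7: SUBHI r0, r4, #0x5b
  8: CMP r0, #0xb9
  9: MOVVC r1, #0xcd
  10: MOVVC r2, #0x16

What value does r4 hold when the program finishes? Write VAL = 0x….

VAL = 0xdb

[0] flags=0010 → (cmp)
[1] flags=0010 HI?T → r4=0xdb
[2] flags=0010 MI?F → skip
[3] flags=0010 GE?T → r3=0x1a
[4] flags=0000 → (cmp)
[5] flags=0000 EQ?F → skip
[6] flags=0000 MI?F → skip
[7] flags=0000 HI?F → skip
[8] flags=0010 → (cmp)
[9] flags=0010 VC?T → r1=0xcd
[10] flags=0010 VC?T → r2=0x16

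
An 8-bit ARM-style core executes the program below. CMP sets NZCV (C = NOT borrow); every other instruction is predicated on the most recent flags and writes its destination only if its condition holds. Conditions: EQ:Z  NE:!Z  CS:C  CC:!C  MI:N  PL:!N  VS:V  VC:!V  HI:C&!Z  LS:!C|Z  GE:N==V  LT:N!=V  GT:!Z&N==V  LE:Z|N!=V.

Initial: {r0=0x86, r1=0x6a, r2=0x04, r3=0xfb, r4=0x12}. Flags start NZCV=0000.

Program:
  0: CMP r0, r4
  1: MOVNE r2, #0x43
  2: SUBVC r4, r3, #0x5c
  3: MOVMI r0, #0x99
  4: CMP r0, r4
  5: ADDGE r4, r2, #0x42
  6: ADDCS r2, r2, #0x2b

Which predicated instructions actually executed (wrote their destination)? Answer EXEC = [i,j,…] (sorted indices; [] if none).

[0] flags=0011 → (cmp)
[1] flags=0011 NE?T → r2=0x43
[2] flags=0011 VC?F → skip
[3] flags=0011 MI?F → skip
[4] flags=0011 → (cmp)
[5] flags=0011 GE?F → skip
[6] flags=0011 CS?T → r2=0x6e

EXEC = [1,6]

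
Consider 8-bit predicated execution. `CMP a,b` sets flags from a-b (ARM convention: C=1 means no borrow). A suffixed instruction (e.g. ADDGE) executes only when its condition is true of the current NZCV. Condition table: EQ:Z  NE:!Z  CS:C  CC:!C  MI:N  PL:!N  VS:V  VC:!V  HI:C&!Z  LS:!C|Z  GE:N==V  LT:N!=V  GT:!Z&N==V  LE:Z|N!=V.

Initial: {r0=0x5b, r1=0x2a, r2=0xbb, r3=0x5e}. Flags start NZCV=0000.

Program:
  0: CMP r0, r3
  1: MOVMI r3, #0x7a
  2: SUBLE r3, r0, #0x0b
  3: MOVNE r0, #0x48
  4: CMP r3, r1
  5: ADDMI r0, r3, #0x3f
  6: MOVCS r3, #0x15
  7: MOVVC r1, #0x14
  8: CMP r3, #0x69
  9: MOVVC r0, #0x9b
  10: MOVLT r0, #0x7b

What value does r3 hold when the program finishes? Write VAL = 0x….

[0] flags=1000 → (cmp)
[1] flags=1000 MI?T → r3=0x7a
[2] flags=1000 LE?T → r3=0x50
[3] flags=1000 NE?T → r0=0x48
[4] flags=0010 → (cmp)
[5] flags=0010 MI?F → skip
[6] flags=0010 CS?T → r3=0x15
[7] flags=0010 VC?T → r1=0x14
[8] flags=1000 → (cmp)
[9] flags=1000 VC?T → r0=0x9b
[10] flags=1000 LT?T → r0=0x7b

VAL = 0x15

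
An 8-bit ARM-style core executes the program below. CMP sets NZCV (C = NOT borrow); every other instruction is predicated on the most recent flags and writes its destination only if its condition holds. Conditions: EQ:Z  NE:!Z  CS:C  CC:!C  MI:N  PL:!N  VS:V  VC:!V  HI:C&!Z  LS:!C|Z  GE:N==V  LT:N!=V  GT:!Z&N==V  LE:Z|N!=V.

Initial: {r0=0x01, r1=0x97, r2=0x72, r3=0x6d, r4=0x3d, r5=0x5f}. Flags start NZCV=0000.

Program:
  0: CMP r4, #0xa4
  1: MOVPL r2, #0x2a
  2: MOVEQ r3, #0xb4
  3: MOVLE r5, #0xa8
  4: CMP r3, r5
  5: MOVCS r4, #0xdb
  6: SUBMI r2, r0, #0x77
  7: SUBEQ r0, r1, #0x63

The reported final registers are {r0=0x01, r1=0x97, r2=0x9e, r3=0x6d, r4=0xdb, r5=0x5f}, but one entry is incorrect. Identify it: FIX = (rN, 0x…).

FIX = (r2, 0x72)

0: ✓ CMP  NZCV=1001
1: · MOVPL
2: · MOVEQ
3: · MOVLE
4: ✓ CMP  NZCV=0010
5: ✓ MOVCS  r4←0xdb
6: · SUBMI
7: · SUBEQ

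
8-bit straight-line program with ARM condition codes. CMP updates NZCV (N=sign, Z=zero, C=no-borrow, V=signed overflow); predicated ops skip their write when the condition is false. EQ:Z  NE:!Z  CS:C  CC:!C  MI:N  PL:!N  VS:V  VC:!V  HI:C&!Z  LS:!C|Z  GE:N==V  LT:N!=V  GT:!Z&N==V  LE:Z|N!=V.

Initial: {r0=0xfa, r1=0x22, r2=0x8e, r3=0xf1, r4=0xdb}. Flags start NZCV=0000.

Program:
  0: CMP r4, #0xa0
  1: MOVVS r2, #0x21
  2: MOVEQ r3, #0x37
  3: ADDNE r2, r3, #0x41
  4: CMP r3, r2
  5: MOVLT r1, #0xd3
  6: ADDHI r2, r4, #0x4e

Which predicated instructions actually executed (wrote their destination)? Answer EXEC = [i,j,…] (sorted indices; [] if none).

EXEC = [3,5,6]

0: ✓ CMP  NZCV=0010
1: · MOVVS
2: · MOVEQ
3: ✓ ADDNE  r2←0x32
4: ✓ CMP  NZCV=1010
5: ✓ MOVLT  r1←0xd3
6: ✓ ADDHI  r2←0x29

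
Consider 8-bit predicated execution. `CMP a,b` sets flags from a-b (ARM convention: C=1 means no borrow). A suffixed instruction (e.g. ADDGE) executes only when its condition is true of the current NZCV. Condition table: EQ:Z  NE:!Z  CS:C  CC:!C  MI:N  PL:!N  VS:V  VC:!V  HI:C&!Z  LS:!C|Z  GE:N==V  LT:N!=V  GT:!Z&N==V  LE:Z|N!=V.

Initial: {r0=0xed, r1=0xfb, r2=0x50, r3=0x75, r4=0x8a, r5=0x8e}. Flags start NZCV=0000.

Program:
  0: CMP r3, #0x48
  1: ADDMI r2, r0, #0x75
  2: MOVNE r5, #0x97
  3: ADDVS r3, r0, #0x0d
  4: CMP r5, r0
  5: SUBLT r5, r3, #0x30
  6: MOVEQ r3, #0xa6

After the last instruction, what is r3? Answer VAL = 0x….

VAL = 0x75

[0] flags=0010 → (cmp)
[1] flags=0010 MI?F → skip
[2] flags=0010 NE?T → r5=0x97
[3] flags=0010 VS?F → skip
[4] flags=1000 → (cmp)
[5] flags=1000 LT?T → r5=0x45
[6] flags=1000 EQ?F → skip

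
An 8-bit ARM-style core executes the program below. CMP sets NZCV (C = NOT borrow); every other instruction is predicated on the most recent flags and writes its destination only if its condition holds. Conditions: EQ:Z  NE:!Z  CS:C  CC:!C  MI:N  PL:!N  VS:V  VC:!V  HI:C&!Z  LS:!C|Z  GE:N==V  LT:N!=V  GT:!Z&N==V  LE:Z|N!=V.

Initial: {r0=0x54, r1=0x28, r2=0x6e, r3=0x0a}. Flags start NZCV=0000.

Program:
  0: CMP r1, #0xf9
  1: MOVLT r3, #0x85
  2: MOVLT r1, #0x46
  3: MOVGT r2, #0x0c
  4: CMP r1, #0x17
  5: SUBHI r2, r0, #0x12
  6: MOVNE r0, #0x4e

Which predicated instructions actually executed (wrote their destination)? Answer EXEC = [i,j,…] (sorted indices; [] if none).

EXEC = [3,5,6]

0: ✓ CMP  NZCV=0000
1: · MOVLT
2: · MOVLT
3: ✓ MOVGT  r2←0x0c
4: ✓ CMP  NZCV=0010
5: ✓ SUBHI  r2←0x42
6: ✓ MOVNE  r0←0x4e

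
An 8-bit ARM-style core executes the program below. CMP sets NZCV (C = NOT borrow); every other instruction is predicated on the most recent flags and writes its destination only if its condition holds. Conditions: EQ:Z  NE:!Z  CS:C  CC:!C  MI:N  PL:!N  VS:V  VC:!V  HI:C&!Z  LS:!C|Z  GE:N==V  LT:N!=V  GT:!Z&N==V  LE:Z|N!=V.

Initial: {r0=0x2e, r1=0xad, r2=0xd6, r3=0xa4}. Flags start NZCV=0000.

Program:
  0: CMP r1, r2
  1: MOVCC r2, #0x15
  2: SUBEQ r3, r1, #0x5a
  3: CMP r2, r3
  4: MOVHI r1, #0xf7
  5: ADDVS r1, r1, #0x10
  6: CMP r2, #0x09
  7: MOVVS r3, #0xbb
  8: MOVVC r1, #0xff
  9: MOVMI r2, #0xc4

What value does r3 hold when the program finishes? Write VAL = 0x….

VAL = 0xa4

[0] flags=1000 → (cmp)
[1] flags=1000 CC?T → r2=0x15
[2] flags=1000 EQ?F → skip
[3] flags=0000 → (cmp)
[4] flags=0000 HI?F → skip
[5] flags=0000 VS?F → skip
[6] flags=0010 → (cmp)
[7] flags=0010 VS?F → skip
[8] flags=0010 VC?T → r1=0xff
[9] flags=0010 MI?F → skip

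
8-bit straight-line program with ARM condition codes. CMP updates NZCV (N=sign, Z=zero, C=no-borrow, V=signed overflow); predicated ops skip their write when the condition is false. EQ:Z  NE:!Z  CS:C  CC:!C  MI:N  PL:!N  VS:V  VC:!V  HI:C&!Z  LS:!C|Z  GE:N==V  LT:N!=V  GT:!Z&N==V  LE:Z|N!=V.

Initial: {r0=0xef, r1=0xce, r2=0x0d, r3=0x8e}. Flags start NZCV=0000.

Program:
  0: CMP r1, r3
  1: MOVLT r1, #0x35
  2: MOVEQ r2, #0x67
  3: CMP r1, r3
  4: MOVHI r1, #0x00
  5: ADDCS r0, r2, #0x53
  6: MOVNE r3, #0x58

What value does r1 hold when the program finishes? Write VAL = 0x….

[0] flags=0010 → (cmp)
[1] flags=0010 LT?F → skip
[2] flags=0010 EQ?F → skip
[3] flags=0010 → (cmp)
[4] flags=0010 HI?T → r1=0x00
[5] flags=0010 CS?T → r0=0x60
[6] flags=0010 NE?T → r3=0x58

VAL = 0x00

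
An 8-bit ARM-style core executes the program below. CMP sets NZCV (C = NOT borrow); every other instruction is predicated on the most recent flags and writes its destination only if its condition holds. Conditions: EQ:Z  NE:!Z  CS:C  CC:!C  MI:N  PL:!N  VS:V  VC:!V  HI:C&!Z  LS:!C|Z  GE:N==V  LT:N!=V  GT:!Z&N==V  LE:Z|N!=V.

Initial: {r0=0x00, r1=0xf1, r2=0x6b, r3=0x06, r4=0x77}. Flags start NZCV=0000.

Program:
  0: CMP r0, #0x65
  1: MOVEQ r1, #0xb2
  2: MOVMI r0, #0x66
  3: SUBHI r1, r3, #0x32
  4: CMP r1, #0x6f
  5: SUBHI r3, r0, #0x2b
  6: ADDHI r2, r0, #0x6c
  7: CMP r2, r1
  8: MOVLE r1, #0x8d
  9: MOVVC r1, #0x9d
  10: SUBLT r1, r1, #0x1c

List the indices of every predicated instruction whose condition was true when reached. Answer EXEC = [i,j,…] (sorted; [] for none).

0: ✓ CMP  NZCV=1000
1: · MOVEQ
2: ✓ MOVMI  r0←0x66
3: · SUBHI
4: ✓ CMP  NZCV=1010
5: ✓ SUBHI  r3←0x3b
6: ✓ ADDHI  r2←0xd2
7: ✓ CMP  NZCV=1000
8: ✓ MOVLE  r1←0x8d
9: ✓ MOVVC  r1←0x9d
10: ✓ SUBLT  r1←0x81

EXEC = [2,5,6,8,9,10]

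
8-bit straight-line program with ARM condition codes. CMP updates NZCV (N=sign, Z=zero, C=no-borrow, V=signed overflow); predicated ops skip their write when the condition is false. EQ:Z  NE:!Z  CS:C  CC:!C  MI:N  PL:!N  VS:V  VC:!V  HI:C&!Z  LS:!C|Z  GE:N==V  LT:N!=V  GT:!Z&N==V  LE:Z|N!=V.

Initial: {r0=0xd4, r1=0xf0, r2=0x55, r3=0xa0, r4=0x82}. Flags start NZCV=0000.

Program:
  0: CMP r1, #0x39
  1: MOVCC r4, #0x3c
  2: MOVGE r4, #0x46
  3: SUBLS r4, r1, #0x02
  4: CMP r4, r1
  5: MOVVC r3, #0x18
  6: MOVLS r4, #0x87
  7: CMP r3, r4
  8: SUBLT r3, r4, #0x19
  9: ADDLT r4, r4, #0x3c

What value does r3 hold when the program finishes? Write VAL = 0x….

[0] flags=1010 → (cmp)
[1] flags=1010 CC?F → skip
[2] flags=1010 GE?F → skip
[3] flags=1010 LS?F → skip
[4] flags=1000 → (cmp)
[5] flags=1000 VC?T → r3=0x18
[6] flags=1000 LS?T → r4=0x87
[7] flags=1001 → (cmp)
[8] flags=1001 LT?F → skip
[9] flags=1001 LT?F → skip

VAL = 0x18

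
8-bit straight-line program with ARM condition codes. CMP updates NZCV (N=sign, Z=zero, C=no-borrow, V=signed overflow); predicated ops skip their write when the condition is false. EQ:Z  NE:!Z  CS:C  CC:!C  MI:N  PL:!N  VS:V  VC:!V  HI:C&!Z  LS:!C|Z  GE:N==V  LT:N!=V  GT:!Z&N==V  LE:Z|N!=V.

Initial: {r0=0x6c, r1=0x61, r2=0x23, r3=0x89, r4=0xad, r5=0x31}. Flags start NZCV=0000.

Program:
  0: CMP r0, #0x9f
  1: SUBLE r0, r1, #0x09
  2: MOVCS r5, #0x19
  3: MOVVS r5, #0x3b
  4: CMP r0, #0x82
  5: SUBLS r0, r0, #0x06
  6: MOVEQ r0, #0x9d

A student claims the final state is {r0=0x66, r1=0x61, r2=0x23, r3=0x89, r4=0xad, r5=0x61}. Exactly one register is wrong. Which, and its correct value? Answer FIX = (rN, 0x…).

FIX = (r5, 0x3b)

[0] flags=1001 → (cmp)
[1] flags=1001 LE?F → skip
[2] flags=1001 CS?F → skip
[3] flags=1001 VS?T → r5=0x3b
[4] flags=1001 → (cmp)
[5] flags=1001 LS?T → r0=0x66
[6] flags=1001 EQ?F → skip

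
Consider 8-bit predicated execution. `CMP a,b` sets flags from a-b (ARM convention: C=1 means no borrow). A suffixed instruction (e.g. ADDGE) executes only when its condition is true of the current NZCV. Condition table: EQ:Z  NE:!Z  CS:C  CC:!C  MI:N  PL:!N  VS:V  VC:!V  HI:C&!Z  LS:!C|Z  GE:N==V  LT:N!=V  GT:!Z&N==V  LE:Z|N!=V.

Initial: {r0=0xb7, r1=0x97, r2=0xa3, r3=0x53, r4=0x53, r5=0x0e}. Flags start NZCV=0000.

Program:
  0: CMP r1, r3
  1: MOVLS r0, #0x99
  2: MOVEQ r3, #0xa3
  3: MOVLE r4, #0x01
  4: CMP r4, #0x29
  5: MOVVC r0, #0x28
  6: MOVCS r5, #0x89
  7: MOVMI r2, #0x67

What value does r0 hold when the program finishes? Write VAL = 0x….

[0] flags=0011 → (cmp)
[1] flags=0011 LS?F → skip
[2] flags=0011 EQ?F → skip
[3] flags=0011 LE?T → r4=0x01
[4] flags=1000 → (cmp)
[5] flags=1000 VC?T → r0=0x28
[6] flags=1000 CS?F → skip
[7] flags=1000 MI?T → r2=0x67

VAL = 0x28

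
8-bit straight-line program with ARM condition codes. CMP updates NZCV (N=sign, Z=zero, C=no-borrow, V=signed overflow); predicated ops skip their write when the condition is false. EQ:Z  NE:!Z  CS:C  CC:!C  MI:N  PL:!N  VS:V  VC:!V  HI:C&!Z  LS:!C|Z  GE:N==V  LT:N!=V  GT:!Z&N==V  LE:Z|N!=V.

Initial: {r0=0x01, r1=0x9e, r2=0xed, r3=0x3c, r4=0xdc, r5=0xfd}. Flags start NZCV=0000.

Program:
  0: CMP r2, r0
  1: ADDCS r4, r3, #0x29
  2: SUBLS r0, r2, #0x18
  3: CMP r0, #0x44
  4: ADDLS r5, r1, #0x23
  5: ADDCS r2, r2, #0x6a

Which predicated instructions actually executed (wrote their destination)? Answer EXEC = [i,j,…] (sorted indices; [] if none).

[0] flags=1010 → (cmp)
[1] flags=1010 CS?T → r4=0x65
[2] flags=1010 LS?F → skip
[3] flags=1000 → (cmp)
[4] flags=1000 LS?T → r5=0xc1
[5] flags=1000 CS?F → skip

EXEC = [1,4]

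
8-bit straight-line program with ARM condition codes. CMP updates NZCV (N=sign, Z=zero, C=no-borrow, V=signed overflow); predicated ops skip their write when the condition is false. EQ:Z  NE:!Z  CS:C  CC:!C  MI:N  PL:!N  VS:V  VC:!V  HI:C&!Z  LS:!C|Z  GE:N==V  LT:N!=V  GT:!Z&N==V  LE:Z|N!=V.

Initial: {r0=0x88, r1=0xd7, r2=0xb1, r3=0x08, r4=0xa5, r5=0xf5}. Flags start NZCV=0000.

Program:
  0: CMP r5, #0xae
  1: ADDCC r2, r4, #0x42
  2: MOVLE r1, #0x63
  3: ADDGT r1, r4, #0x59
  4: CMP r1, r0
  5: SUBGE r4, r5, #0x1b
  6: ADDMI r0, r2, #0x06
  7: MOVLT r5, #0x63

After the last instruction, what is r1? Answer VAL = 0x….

0: ✓ CMP  NZCV=0010
1: · ADDCC
2: · MOVLE
3: ✓ ADDGT  r1←0xfe
4: ✓ CMP  NZCV=0010
5: ✓ SUBGE  r4←0xda
6: · ADDMI
7: · MOVLT

VAL = 0xfe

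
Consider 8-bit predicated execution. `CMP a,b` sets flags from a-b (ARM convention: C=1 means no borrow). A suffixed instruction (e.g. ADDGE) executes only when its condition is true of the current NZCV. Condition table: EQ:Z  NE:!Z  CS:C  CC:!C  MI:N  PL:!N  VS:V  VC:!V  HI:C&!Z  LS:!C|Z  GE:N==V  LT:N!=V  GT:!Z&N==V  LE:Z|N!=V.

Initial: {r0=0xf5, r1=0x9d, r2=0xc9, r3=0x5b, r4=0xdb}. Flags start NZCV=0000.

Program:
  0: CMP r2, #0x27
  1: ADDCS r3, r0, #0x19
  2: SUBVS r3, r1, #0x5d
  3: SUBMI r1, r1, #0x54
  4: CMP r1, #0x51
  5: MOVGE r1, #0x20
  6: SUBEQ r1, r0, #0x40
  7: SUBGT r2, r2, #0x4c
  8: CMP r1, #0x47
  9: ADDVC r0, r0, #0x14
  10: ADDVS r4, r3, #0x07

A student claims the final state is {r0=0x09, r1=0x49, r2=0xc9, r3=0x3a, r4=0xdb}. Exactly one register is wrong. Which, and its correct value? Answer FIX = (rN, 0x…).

FIX = (r3, 0x0e)

0: ✓ CMP  NZCV=1010
1: ✓ ADDCS  r3←0x0e
2: · SUBVS
3: ✓ SUBMI  r1←0x49
4: ✓ CMP  NZCV=1000
5: · MOVGE
6: · SUBEQ
7: · SUBGT
8: ✓ CMP  NZCV=0010
9: ✓ ADDVC  r0←0x09
10: · ADDVS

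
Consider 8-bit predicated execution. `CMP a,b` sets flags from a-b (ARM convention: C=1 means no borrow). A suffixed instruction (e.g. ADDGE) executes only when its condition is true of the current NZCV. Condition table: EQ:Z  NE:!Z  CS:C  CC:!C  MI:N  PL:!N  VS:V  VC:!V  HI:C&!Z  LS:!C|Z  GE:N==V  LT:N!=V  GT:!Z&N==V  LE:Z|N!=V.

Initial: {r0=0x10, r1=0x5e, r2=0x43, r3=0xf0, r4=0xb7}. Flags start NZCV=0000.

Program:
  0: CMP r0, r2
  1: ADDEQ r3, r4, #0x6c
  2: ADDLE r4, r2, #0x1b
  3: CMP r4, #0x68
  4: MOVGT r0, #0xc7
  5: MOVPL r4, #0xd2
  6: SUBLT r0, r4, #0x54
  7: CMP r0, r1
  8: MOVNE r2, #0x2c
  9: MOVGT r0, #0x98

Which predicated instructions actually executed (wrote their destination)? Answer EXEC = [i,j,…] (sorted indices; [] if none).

[0] flags=1000 → (cmp)
[1] flags=1000 EQ?F → skip
[2] flags=1000 LE?T → r4=0x5e
[3] flags=1000 → (cmp)
[4] flags=1000 GT?F → skip
[5] flags=1000 PL?F → skip
[6] flags=1000 LT?T → r0=0x0a
[7] flags=1000 → (cmp)
[8] flags=1000 NE?T → r2=0x2c
[9] flags=1000 GT?F → skip

EXEC = [2,6,8]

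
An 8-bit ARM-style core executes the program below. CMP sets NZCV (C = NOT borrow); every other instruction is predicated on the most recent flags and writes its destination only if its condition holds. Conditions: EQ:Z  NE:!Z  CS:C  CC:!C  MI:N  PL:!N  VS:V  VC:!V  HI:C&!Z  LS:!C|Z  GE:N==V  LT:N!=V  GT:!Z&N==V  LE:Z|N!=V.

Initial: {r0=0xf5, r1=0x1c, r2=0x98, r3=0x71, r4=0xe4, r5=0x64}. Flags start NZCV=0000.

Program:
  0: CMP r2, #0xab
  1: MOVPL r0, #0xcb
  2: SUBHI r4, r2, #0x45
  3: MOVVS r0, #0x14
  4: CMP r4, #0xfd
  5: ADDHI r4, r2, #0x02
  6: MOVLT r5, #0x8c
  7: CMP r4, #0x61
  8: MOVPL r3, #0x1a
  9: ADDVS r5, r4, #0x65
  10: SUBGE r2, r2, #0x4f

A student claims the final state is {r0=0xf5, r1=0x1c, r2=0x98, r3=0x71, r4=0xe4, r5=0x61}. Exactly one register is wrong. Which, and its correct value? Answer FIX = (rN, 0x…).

[0] flags=1000 → (cmp)
[1] flags=1000 PL?F → skip
[2] flags=1000 HI?F → skip
[3] flags=1000 VS?F → skip
[4] flags=1000 → (cmp)
[5] flags=1000 HI?F → skip
[6] flags=1000 LT?T → r5=0x8c
[7] flags=1010 → (cmp)
[8] flags=1010 PL?F → skip
[9] flags=1010 VS?F → skip
[10] flags=1010 GE?F → skip

FIX = (r5, 0x8c)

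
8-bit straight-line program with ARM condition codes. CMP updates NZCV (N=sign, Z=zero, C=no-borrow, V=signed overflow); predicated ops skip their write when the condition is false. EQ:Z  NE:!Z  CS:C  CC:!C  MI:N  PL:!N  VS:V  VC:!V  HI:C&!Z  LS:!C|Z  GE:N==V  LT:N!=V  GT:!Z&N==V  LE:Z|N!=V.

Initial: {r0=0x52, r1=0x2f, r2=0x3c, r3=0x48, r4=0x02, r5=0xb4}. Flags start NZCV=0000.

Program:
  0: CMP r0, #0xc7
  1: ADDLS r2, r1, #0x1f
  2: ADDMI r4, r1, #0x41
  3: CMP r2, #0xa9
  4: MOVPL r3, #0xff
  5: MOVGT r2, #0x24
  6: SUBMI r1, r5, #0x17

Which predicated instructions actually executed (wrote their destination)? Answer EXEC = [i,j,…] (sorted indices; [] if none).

EXEC = [1,2,5,6]

[0] flags=1001 → (cmp)
[1] flags=1001 LS?T → r2=0x4e
[2] flags=1001 MI?T → r4=0x70
[3] flags=1001 → (cmp)
[4] flags=1001 PL?F → skip
[5] flags=1001 GT?T → r2=0x24
[6] flags=1001 MI?T → r1=0x9d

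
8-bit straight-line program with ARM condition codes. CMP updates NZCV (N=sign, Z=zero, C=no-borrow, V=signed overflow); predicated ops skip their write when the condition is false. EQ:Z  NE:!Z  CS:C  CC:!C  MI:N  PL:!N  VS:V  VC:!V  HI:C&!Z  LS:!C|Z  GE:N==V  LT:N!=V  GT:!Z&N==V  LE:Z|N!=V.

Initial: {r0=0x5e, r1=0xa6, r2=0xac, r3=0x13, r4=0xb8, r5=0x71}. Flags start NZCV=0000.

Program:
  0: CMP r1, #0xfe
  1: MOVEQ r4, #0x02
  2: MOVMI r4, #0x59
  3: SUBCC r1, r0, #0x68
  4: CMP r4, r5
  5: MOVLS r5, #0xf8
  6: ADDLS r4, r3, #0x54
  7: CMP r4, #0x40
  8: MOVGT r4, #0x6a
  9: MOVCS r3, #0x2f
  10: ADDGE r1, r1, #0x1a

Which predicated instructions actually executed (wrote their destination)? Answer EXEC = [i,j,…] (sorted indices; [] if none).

[0] flags=1000 → (cmp)
[1] flags=1000 EQ?F → skip
[2] flags=1000 MI?T → r4=0x59
[3] flags=1000 CC?T → r1=0xf6
[4] flags=1000 → (cmp)
[5] flags=1000 LS?T → r5=0xf8
[6] flags=1000 LS?T → r4=0x67
[7] flags=0010 → (cmp)
[8] flags=0010 GT?T → r4=0x6a
[9] flags=0010 CS?T → r3=0x2f
[10] flags=0010 GE?T → r1=0x10

EXEC = [2,3,5,6,8,9,10]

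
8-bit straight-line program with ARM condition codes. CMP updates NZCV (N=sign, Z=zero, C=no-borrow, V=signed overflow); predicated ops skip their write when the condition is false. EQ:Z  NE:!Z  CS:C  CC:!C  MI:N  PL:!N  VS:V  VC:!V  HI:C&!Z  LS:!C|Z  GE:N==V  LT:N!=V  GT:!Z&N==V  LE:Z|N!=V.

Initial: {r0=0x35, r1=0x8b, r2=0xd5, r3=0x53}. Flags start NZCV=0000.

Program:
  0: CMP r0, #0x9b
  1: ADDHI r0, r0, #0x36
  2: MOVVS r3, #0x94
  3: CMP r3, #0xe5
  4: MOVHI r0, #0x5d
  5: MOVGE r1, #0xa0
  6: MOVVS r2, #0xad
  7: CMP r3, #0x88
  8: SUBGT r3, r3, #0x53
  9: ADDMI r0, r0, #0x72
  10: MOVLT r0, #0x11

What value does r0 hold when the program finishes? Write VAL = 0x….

VAL = 0x35

0: ✓ CMP  NZCV=1001
1: · ADDHI
2: ✓ MOVVS  r3←0x94
3: ✓ CMP  NZCV=1000
4: · MOVHI
5: · MOVGE
6: · MOVVS
7: ✓ CMP  NZCV=0010
8: ✓ SUBGT  r3←0x41
9: · ADDMI
10: · MOVLT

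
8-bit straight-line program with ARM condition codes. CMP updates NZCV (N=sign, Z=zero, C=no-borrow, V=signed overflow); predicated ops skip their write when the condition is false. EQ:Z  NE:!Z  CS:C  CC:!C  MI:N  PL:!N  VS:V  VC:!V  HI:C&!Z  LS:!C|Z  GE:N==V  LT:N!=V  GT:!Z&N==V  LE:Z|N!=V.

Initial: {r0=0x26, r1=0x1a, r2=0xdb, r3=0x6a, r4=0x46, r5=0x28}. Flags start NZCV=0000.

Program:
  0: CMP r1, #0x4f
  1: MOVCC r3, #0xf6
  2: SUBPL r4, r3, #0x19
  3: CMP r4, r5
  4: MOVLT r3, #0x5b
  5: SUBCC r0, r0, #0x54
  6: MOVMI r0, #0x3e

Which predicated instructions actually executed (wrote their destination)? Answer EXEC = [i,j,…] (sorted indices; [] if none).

0: ✓ CMP  NZCV=1000
1: ✓ MOVCC  r3←0xf6
2: · SUBPL
3: ✓ CMP  NZCV=0010
4: · MOVLT
5: · SUBCC
6: · MOVMI

EXEC = [1]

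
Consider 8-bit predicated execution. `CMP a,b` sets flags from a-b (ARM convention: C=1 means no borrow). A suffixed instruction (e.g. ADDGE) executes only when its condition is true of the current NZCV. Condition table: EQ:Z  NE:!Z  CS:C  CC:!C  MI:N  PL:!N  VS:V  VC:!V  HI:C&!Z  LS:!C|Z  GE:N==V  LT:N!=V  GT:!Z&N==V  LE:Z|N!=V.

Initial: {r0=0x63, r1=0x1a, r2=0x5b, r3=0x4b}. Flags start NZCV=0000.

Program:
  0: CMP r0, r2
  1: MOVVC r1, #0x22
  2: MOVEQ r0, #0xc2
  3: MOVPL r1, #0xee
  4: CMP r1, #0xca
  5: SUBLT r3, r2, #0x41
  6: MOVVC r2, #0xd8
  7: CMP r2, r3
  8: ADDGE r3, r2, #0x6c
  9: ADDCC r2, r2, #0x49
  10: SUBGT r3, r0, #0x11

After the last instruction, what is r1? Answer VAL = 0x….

[0] flags=0010 → (cmp)
[1] flags=0010 VC?T → r1=0x22
[2] flags=0010 EQ?F → skip
[3] flags=0010 PL?T → r1=0xee
[4] flags=0010 → (cmp)
[5] flags=0010 LT?F → skip
[6] flags=0010 VC?T → r2=0xd8
[7] flags=1010 → (cmp)
[8] flags=1010 GE?F → skip
[9] flags=1010 CC?F → skip
[10] flags=1010 GT?F → skip

VAL = 0xee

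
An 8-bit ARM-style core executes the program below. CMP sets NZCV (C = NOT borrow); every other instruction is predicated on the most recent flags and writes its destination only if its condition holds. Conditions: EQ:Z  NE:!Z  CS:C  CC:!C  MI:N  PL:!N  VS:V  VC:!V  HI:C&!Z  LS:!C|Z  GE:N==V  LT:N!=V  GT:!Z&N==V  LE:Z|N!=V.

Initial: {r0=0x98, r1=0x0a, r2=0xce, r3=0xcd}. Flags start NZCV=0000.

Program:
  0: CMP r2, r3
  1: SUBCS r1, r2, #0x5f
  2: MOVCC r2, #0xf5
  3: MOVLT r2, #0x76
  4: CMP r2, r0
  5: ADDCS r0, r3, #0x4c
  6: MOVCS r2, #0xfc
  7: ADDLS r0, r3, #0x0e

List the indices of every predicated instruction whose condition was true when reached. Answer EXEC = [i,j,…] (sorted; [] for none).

EXEC = [1,5,6]

[0] flags=0010 → (cmp)
[1] flags=0010 CS?T → r1=0x6f
[2] flags=0010 CC?F → skip
[3] flags=0010 LT?F → skip
[4] flags=0010 → (cmp)
[5] flags=0010 CS?T → r0=0x19
[6] flags=0010 CS?T → r2=0xfc
[7] flags=0010 LS?F → skip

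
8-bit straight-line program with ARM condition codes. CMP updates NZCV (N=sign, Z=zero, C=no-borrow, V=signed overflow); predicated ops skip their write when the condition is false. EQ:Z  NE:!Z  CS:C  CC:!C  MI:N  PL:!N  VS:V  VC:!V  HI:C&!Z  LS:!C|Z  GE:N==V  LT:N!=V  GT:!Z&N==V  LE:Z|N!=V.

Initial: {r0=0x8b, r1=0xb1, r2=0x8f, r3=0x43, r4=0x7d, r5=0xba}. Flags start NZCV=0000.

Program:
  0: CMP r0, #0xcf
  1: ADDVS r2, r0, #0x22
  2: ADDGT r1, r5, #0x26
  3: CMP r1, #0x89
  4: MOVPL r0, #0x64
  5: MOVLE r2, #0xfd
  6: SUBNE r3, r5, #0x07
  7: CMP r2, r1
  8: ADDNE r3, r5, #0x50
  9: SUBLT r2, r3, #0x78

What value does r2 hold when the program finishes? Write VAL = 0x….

0: ✓ CMP  NZCV=1000
1: · ADDVS
2: · ADDGT
3: ✓ CMP  NZCV=0010
4: ✓ MOVPL  r0←0x64
5: · MOVLE
6: ✓ SUBNE  r3←0xb3
7: ✓ CMP  NZCV=1000
8: ✓ ADDNE  r3←0x0a
9: ✓ SUBLT  r2←0x92

VAL = 0x92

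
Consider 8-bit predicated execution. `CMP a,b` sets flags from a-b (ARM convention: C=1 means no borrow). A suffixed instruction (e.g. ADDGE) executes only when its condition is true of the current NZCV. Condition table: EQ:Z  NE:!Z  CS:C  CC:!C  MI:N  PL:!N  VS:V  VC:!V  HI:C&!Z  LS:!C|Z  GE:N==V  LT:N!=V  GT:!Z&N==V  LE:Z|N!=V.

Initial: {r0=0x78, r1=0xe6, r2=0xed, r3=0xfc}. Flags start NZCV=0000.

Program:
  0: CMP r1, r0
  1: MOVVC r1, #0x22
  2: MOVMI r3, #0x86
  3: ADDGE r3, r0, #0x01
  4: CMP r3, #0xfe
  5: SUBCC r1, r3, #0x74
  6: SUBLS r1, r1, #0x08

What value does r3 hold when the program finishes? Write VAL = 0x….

VAL = 0xfc

[0] flags=0011 → (cmp)
[1] flags=0011 VC?F → skip
[2] flags=0011 MI?F → skip
[3] flags=0011 GE?F → skip
[4] flags=1000 → (cmp)
[5] flags=1000 CC?T → r1=0x88
[6] flags=1000 LS?T → r1=0x80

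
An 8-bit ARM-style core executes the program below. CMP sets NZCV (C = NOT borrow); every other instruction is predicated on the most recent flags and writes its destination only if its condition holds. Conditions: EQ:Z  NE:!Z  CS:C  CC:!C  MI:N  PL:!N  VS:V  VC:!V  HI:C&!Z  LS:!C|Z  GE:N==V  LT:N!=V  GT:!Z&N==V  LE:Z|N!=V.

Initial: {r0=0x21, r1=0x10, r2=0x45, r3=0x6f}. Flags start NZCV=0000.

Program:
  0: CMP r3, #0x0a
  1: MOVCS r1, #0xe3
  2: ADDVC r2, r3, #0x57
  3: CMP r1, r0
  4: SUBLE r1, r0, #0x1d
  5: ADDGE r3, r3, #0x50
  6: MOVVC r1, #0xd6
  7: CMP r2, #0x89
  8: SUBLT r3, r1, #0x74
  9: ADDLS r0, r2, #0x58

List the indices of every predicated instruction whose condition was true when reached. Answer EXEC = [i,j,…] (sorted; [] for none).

0: ✓ CMP  NZCV=0010
1: ✓ MOVCS  r1←0xe3
2: ✓ ADDVC  r2←0xc6
3: ✓ CMP  NZCV=1010
4: ✓ SUBLE  r1←0x04
5: · ADDGE
6: ✓ MOVVC  r1←0xd6
7: ✓ CMP  NZCV=0010
8: · SUBLT
9: · ADDLS

EXEC = [1,2,4,6]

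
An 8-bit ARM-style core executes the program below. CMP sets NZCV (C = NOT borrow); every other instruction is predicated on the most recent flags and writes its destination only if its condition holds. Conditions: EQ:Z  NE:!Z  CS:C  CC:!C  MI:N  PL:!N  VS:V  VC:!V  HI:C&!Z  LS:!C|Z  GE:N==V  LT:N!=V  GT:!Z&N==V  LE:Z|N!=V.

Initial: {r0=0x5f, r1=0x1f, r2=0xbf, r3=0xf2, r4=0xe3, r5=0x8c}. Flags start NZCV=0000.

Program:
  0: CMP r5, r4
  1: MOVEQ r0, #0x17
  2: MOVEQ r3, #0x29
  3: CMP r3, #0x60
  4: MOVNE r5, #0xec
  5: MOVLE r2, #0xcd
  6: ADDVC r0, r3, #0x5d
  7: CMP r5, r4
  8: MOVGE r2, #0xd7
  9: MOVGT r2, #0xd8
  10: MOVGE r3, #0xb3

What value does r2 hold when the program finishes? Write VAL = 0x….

0: ✓ CMP  NZCV=1000
1: · MOVEQ
2: · MOVEQ
3: ✓ CMP  NZCV=1010
4: ✓ MOVNE  r5←0xec
5: ✓ MOVLE  r2←0xcd
6: ✓ ADDVC  r0←0x4f
7: ✓ CMP  NZCV=0010
8: ✓ MOVGE  r2←0xd7
9: ✓ MOVGT  r2←0xd8
10: ✓ MOVGE  r3←0xb3

VAL = 0xd8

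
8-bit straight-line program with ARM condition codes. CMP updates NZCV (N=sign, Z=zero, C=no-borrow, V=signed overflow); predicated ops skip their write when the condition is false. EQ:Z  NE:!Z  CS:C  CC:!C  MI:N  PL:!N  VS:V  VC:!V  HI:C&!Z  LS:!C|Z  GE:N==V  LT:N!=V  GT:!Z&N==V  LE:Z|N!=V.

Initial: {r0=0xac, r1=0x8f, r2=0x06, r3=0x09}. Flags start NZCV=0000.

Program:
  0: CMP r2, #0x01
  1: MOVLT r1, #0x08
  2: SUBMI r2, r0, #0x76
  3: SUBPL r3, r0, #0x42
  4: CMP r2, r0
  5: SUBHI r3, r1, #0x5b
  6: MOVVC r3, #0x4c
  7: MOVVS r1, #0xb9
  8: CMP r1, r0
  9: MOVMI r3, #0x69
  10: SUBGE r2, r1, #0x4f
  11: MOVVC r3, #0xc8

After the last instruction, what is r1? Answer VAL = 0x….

VAL = 0x8f

0: ✓ CMP  NZCV=0010
1: · MOVLT
2: · SUBMI
3: ✓ SUBPL  r3←0x6a
4: ✓ CMP  NZCV=0000
5: · SUBHI
6: ✓ MOVVC  r3←0x4c
7: · MOVVS
8: ✓ CMP  NZCV=1000
9: ✓ MOVMI  r3←0x69
10: · SUBGE
11: ✓ MOVVC  r3←0xc8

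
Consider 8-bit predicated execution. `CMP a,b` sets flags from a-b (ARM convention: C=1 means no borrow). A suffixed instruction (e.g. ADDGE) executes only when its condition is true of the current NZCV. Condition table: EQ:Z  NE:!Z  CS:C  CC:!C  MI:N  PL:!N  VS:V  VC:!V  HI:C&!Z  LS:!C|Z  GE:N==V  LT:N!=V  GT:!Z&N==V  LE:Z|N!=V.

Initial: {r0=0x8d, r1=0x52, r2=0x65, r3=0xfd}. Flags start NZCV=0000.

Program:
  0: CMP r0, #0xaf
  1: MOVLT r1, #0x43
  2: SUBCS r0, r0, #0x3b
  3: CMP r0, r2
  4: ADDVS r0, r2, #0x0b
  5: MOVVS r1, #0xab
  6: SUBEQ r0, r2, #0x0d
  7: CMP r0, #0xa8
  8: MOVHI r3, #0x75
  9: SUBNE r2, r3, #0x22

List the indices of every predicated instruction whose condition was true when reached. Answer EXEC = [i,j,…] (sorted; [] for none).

EXEC = [1,4,5,9]

[0] flags=1000 → (cmp)
[1] flags=1000 LT?T → r1=0x43
[2] flags=1000 CS?F → skip
[3] flags=0011 → (cmp)
[4] flags=0011 VS?T → r0=0x70
[5] flags=0011 VS?T → r1=0xab
[6] flags=0011 EQ?F → skip
[7] flags=1001 → (cmp)
[8] flags=1001 HI?F → skip
[9] flags=1001 NE?T → r2=0xdb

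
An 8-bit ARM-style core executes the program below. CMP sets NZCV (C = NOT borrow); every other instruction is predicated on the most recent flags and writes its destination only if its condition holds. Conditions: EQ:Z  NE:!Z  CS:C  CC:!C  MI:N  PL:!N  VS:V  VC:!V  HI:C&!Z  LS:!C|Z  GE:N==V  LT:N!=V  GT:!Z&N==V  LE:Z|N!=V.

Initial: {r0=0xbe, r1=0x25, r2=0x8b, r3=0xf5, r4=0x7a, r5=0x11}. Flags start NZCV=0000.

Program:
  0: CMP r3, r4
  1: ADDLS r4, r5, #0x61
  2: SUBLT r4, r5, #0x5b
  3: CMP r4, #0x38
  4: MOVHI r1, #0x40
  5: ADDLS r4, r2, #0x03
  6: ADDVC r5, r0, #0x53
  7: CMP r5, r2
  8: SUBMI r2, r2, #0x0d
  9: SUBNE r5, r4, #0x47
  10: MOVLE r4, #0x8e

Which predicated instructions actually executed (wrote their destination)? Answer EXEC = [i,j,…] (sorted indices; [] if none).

EXEC = [2,4,8,9]

[0] flags=0011 → (cmp)
[1] flags=0011 LS?F → skip
[2] flags=0011 LT?T → r4=0xb6
[3] flags=0011 → (cmp)
[4] flags=0011 HI?T → r1=0x40
[5] flags=0011 LS?F → skip
[6] flags=0011 VC?F → skip
[7] flags=1001 → (cmp)
[8] flags=1001 MI?T → r2=0x7e
[9] flags=1001 NE?T → r5=0x6f
[10] flags=1001 LE?F → skip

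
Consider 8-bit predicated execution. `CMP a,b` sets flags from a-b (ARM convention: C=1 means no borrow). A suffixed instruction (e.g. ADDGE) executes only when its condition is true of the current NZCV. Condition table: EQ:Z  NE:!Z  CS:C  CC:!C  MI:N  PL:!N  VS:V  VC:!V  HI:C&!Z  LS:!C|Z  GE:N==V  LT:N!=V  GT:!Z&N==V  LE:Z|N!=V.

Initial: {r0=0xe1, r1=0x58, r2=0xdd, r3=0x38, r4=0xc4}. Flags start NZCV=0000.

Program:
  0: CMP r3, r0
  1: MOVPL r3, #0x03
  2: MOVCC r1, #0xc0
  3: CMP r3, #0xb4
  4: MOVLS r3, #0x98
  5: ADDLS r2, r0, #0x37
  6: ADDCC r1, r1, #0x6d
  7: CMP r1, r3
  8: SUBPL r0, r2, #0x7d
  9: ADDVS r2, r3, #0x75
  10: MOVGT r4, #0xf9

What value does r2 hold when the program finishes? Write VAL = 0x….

0: ✓ CMP  NZCV=0000
1: ✓ MOVPL  r3←0x03
2: ✓ MOVCC  r1←0xc0
3: ✓ CMP  NZCV=0000
4: ✓ MOVLS  r3←0x98
5: ✓ ADDLS  r2←0x18
6: ✓ ADDCC  r1←0x2d
7: ✓ CMP  NZCV=1001
8: · SUBPL
9: ✓ ADDVS  r2←0x0d
10: ✓ MOVGT  r4←0xf9

VAL = 0x0d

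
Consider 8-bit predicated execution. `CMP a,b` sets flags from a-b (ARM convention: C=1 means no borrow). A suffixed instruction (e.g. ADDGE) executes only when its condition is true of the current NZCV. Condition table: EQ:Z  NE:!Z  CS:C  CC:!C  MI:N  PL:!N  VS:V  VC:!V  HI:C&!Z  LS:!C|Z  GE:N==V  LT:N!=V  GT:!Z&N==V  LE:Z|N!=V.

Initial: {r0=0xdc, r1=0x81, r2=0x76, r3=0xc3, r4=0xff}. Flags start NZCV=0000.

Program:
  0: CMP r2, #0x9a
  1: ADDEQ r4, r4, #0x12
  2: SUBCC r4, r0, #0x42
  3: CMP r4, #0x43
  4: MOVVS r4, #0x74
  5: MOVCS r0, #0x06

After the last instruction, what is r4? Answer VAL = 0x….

VAL = 0x74

[0] flags=1001 → (cmp)
[1] flags=1001 EQ?F → skip
[2] flags=1001 CC?T → r4=0x9a
[3] flags=0011 → (cmp)
[4] flags=0011 VS?T → r4=0x74
[5] flags=0011 CS?T → r0=0x06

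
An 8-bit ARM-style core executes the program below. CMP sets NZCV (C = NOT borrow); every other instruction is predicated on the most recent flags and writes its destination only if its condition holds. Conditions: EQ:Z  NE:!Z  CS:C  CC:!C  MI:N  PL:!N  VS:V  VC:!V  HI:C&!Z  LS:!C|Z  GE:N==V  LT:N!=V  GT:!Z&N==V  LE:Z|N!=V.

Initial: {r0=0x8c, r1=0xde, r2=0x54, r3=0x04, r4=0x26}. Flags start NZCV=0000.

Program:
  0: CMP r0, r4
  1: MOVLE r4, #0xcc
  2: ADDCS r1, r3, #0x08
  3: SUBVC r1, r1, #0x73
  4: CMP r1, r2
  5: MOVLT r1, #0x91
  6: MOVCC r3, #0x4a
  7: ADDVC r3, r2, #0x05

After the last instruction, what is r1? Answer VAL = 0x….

VAL = 0x91

0: ✓ CMP  NZCV=0011
1: ✓ MOVLE  r4←0xcc
2: ✓ ADDCS  r1←0x0c
3: · SUBVC
4: ✓ CMP  NZCV=1000
5: ✓ MOVLT  r1←0x91
6: ✓ MOVCC  r3←0x4a
7: ✓ ADDVC  r3←0x59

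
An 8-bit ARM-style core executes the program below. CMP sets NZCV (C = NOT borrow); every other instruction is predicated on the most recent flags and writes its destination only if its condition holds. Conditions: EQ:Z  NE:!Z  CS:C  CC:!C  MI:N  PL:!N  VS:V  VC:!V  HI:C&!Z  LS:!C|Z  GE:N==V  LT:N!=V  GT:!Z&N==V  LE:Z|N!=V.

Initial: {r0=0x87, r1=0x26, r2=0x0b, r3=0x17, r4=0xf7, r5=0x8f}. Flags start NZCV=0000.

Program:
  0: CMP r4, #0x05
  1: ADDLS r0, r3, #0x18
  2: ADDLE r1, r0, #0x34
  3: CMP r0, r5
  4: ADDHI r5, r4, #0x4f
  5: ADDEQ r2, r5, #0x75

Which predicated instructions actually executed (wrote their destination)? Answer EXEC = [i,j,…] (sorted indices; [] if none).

[0] flags=1010 → (cmp)
[1] flags=1010 LS?F → skip
[2] flags=1010 LE?T → r1=0xbb
[3] flags=1000 → (cmp)
[4] flags=1000 HI?F → skip
[5] flags=1000 EQ?F → skip

EXEC = [2]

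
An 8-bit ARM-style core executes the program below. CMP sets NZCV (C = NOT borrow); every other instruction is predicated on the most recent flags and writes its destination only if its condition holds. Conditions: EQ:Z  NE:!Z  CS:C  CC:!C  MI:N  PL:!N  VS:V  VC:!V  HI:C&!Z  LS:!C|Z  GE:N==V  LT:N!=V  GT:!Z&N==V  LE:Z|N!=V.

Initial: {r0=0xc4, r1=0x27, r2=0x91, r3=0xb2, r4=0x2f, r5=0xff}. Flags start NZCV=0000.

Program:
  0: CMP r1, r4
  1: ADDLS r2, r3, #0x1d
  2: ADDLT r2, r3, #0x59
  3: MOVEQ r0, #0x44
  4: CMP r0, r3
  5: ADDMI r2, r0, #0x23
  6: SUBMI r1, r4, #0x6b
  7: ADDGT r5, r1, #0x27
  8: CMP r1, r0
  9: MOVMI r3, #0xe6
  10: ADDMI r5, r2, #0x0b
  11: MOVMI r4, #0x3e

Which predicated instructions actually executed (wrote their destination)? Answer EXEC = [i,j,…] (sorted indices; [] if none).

EXEC = [1,2,7]

[0] flags=1000 → (cmp)
[1] flags=1000 LS?T → r2=0xcf
[2] flags=1000 LT?T → r2=0x0b
[3] flags=1000 EQ?F → skip
[4] flags=0010 → (cmp)
[5] flags=0010 MI?F → skip
[6] flags=0010 MI?F → skip
[7] flags=0010 GT?T → r5=0x4e
[8] flags=0000 → (cmp)
[9] flags=0000 MI?F → skip
[10] flags=0000 MI?F → skip
[11] flags=0000 MI?F → skip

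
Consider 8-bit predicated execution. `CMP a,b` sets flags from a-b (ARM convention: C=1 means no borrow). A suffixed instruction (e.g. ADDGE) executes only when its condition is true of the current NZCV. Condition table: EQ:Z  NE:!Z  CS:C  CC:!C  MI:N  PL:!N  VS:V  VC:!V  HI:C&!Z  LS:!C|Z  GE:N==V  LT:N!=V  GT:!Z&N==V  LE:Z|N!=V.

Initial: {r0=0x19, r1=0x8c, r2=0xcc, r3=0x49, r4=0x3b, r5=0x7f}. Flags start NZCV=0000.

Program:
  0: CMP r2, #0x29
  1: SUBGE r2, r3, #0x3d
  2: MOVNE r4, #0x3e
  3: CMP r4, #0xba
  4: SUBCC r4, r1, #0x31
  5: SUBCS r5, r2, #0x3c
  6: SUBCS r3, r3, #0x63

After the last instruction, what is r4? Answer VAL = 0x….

[0] flags=1010 → (cmp)
[1] flags=1010 GE?F → skip
[2] flags=1010 NE?T → r4=0x3e
[3] flags=1001 → (cmp)
[4] flags=1001 CC?T → r4=0x5b
[5] flags=1001 CS?F → skip
[6] flags=1001 CS?F → skip

VAL = 0x5b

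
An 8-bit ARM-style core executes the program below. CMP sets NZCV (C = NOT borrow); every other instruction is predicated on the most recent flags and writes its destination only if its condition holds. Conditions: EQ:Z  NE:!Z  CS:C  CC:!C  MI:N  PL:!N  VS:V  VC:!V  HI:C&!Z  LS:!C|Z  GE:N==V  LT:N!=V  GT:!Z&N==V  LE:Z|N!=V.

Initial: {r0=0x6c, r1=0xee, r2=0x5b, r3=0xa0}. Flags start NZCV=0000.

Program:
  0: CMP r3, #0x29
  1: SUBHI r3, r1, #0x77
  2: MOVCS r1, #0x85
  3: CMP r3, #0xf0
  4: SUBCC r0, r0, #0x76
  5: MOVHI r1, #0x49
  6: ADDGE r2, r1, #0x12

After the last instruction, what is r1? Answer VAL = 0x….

0: ✓ CMP  NZCV=0011
1: ✓ SUBHI  r3←0x77
2: ✓ MOVCS  r1←0x85
3: ✓ CMP  NZCV=1001
4: ✓ SUBCC  r0←0xf6
5: · MOVHI
6: ✓ ADDGE  r2←0x97

VAL = 0x85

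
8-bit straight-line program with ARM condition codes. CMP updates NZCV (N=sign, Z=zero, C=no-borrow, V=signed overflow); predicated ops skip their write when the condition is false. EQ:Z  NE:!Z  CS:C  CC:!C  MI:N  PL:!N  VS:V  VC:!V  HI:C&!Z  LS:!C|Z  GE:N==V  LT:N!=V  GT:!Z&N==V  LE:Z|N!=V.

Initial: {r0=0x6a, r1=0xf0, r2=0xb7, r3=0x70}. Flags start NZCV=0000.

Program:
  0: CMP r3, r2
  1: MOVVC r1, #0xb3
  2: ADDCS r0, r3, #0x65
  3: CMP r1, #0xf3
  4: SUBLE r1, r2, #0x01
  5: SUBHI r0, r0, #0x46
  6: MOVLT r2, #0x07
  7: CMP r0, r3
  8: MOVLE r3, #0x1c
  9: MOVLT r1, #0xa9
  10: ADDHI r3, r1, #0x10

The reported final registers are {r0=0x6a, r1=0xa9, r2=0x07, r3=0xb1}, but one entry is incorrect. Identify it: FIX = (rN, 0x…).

0: ✓ CMP  NZCV=1001
1: · MOVVC
2: · ADDCS
3: ✓ CMP  NZCV=1000
4: ✓ SUBLE  r1←0xb6
5: · SUBHI
6: ✓ MOVLT  r2←0x07
7: ✓ CMP  NZCV=1000
8: ✓ MOVLE  r3←0x1c
9: ✓ MOVLT  r1←0xa9
10: · ADDHI

FIX = (r3, 0x1c)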